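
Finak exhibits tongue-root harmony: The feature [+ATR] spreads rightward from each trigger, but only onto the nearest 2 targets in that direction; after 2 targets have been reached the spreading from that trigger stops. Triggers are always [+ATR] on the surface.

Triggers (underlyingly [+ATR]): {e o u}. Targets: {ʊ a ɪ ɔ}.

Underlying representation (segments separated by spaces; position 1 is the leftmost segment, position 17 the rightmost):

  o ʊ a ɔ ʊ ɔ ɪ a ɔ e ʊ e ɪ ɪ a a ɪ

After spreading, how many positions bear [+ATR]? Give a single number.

8

From /o/ at 1 rightward: 2 /ʊ/ → [+ATR]; 3 /a/ → [+ATR]; bound reached.
From /e/ at 10 rightward: 11 /ʊ/ → [+ATR]; 12 /e/ is itself a trigger — this domain ends here.
From /e/ at 12 rightward: 13 /ɪ/ → [+ATR]; 14 /ɪ/ → [+ATR]; bound reached.
Targets with no active source: positions 4 5 6 7 8 9 15 16 17 stay [-ATR].
[+ATR] positions on the surface: 1 2 3 10 11 12 13 14.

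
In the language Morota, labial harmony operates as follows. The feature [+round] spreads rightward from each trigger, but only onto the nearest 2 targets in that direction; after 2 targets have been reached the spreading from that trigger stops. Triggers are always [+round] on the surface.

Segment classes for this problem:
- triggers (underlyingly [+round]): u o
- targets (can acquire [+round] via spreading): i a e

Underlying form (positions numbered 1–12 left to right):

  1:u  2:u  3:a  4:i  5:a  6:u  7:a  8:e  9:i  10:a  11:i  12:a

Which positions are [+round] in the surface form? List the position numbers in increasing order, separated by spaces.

From /u/ at 1 rightward: 2 /u/ is itself a trigger — this domain ends here.
From /u/ at 2 rightward: 3 /a/ → [+round]; 4 /i/ → [+round]; bound reached.
From /u/ at 6 rightward: 7 /a/ → [+round]; 8 /e/ → [+round]; bound reached.
Targets with no active source: positions 5 9 10 11 12 stay [-round].

1 2 3 4 6 7 8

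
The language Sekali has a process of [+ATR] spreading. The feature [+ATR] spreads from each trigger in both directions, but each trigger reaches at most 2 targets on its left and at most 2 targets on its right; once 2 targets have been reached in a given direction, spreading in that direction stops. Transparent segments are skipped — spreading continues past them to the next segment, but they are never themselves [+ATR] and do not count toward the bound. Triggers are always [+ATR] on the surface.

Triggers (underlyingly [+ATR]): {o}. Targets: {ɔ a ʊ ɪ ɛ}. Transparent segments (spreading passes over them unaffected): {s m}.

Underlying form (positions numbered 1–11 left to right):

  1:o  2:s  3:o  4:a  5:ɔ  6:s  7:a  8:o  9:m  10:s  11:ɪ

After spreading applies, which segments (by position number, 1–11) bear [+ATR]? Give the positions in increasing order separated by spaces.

From /o/ at 1 rightward: 2 /s/ transparent; 3 /o/ is itself a trigger — this domain ends here.
From /o/ at 1 leftward: word edge.
From /o/ at 3 rightward: 4 /a/ → [+ATR]; 5 /ɔ/ → [+ATR]; bound reached.
From /o/ at 3 leftward: 2 /s/ transparent; 1 /o/ is itself a trigger — this domain ends here.
From /o/ at 8 rightward: 9 /m/ transparent; 10 /s/ transparent; 11 /ɪ/ → [+ATR]; word edge.
From /o/ at 8 leftward: 7 /a/ → [+ATR]; 6 /s/ transparent; 5 /ɔ/ → [+ATR]; bound reached.

1 3 4 5 7 8 11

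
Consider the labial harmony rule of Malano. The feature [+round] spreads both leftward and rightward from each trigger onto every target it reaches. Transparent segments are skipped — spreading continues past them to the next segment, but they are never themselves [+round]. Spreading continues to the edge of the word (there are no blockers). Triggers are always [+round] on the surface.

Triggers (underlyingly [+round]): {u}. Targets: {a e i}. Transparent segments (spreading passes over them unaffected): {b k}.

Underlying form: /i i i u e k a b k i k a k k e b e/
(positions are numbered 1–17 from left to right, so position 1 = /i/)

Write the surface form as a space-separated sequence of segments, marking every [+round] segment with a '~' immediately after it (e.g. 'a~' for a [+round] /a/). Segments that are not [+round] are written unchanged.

i~ i~ i~ u~ e~ k a~ b k i~ k a~ k k e~ b e~

From /u/ at 4 rightward: 5 /e/ → [+round]; 6 /k/ transparent; 7 /a/ → [+round]; 8 /b/ transparent; 9 /k/ transparent; 10 /i/ → [+round]; 11 /k/ transparent; 12 /a/ → [+round]; 13 /k/ transparent; 14 /k/ transparent; 15 /e/ → [+round]; 16 /b/ transparent; 17 /e/ → [+round]; word edge.
From /u/ at 4 leftward: 3 /i/ → [+round]; 2 /i/ → [+round]; 1 /i/ → [+round]; word edge.
[+round] positions on the surface: 1 2 3 4 5 7 10 12 15 17.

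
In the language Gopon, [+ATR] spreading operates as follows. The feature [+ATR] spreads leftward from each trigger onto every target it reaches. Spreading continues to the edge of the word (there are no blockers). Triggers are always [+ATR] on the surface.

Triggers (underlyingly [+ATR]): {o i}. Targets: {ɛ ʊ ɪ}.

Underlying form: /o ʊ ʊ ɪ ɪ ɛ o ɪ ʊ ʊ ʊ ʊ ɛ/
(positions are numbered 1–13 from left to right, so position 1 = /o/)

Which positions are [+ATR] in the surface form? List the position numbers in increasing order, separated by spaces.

1 2 3 4 5 6 7

From /o/ at 1 leftward: word edge.
From /o/ at 7 leftward: 6 /ɛ/ → [+ATR]; 5 /ɪ/ → [+ATR]; 4 /ɪ/ → [+ATR]; 3 /ʊ/ → [+ATR]; 2 /ʊ/ → [+ATR]; 1 /o/ is itself a trigger — this domain ends here.
Targets with no active source: positions 8 9 10 11 12 13 stay [-ATR].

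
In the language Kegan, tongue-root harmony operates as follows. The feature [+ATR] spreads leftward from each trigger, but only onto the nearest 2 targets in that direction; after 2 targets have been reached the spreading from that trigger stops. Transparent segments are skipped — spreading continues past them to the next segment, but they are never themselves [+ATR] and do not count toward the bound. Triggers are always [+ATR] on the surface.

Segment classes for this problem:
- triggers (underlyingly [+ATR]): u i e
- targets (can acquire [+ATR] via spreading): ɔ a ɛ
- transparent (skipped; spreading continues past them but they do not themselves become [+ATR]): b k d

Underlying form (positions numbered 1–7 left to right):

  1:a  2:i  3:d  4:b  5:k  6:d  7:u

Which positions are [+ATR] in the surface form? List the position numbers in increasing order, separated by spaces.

From /i/ at 2 leftward: 1 /a/ → [+ATR]; word edge.
From /u/ at 7 leftward: 6 /d/ transparent; 5 /k/ transparent; 4 /b/ transparent; 3 /d/ transparent; 2 /i/ is itself a trigger — this domain ends here.

1 2 7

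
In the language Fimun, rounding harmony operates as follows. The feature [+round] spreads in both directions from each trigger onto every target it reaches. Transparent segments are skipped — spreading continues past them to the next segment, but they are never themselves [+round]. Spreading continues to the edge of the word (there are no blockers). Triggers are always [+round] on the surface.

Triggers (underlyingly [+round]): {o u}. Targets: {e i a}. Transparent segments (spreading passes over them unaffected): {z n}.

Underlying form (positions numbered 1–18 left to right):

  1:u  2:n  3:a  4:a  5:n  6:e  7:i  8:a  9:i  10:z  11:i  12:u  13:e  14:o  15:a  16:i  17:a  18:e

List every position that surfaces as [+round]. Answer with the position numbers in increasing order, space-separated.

1 3 4 6 7 8 9 11 12 13 14 15 16 17 18

From /u/ at 1 rightward: 2 /n/ transparent; 3 /a/ → [+round]; 4 /a/ → [+round]; 5 /n/ transparent; 6 /e/ → [+round]; 7 /i/ → [+round]; 8 /a/ → [+round]; 9 /i/ → [+round]; 10 /z/ transparent; 11 /i/ → [+round]; 12 /u/ is itself a trigger — this domain ends here.
From /u/ at 1 leftward: word edge.
From /u/ at 12 rightward: 13 /e/ → [+round]; 14 /o/ is itself a trigger — this domain ends here.
From /u/ at 12 leftward: 11 /i/ → [+round]; 10 /z/ transparent; 9 /i/ → [+round]; 8 /a/ → [+round]; 7 /i/ → [+round]; 6 /e/ → [+round]; 5 /n/ transparent; 4 /a/ → [+round]; 3 /a/ → [+round]; 2 /n/ transparent; 1 /u/ is itself a trigger — this domain ends here.
From /o/ at 14 rightward: 15 /a/ → [+round]; 16 /i/ → [+round]; 17 /a/ → [+round]; 18 /e/ → [+round]; word edge.
From /o/ at 14 leftward: 13 /e/ → [+round]; 12 /u/ is itself a trigger — this domain ends here.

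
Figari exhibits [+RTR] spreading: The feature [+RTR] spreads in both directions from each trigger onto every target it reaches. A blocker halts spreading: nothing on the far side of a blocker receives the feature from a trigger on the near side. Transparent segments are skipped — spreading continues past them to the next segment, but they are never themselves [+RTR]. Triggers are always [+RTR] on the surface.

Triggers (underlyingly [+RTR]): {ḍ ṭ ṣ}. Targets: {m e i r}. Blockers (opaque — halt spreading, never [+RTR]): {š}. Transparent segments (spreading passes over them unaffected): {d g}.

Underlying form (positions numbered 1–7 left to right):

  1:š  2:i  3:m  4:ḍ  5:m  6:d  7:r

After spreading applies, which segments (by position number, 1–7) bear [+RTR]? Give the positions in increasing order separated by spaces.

2 3 4 5 7

From /ḍ/ at 4 rightward: 5 /m/ → [+RTR]; 6 /d/ transparent; 7 /r/ → [+RTR]; word edge.
From /ḍ/ at 4 leftward: 3 /m/ → [+RTR]; 2 /i/ → [+RTR]; 1 /š/ blocks.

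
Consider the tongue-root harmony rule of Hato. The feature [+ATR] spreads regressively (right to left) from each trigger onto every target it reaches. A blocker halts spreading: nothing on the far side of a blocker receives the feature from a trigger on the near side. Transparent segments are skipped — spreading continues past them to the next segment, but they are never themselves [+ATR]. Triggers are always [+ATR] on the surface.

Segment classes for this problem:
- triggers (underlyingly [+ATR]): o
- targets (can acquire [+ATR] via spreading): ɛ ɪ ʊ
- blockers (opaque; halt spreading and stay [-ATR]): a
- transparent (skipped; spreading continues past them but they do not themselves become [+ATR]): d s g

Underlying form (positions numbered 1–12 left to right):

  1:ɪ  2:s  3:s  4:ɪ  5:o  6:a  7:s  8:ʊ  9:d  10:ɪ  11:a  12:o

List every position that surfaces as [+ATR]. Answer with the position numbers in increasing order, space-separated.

From /o/ at 5 leftward: 4 /ɪ/ → [+ATR]; 3 /s/ transparent; 2 /s/ transparent; 1 /ɪ/ → [+ATR]; word edge.
From /o/ at 12 leftward: 11 /a/ blocks.
Targets with no active source: positions 8 10 stay [-ATR].

1 4 5 12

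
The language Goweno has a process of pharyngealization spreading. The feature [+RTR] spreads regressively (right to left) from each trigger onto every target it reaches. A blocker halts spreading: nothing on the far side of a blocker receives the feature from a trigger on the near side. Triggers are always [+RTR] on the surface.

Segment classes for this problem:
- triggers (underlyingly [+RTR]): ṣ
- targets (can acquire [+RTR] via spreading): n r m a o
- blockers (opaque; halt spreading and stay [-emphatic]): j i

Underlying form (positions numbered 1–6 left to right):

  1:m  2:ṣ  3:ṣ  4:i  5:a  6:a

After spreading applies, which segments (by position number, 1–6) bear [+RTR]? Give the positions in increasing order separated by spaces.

1 2 3

From /ṣ/ at 2 leftward: 1 /m/ → [+RTR]; word edge.
From /ṣ/ at 3 leftward: 2 /ṣ/ is itself a trigger — this domain ends here.
Targets with no active source: positions 5 6 stay [-emphatic].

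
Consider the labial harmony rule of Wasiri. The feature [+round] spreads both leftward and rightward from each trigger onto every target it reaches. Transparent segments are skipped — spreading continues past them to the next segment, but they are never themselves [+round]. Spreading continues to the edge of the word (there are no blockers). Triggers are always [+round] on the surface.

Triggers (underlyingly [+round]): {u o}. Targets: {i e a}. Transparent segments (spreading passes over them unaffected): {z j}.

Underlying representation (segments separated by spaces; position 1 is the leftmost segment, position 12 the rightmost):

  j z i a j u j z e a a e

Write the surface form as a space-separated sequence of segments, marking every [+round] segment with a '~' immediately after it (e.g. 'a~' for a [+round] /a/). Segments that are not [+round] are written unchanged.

j z i~ a~ j u~ j z e~ a~ a~ e~

From /u/ at 6 rightward: 7 /j/ transparent; 8 /z/ transparent; 9 /e/ → [+round]; 10 /a/ → [+round]; 11 /a/ → [+round]; 12 /e/ → [+round]; word edge.
From /u/ at 6 leftward: 5 /j/ transparent; 4 /a/ → [+round]; 3 /i/ → [+round]; 2 /z/ transparent; 1 /j/ transparent; word edge.
[+round] positions on the surface: 3 4 6 9 10 11 12.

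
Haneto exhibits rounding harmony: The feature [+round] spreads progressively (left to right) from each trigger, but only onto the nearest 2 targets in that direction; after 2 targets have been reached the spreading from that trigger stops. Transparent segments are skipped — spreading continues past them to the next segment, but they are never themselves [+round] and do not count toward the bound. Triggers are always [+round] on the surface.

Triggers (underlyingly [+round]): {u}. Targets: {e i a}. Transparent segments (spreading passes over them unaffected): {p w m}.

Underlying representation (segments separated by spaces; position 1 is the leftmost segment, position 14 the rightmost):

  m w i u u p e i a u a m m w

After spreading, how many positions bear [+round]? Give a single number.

From /u/ at 4 rightward: 5 /u/ is itself a trigger — this domain ends here.
From /u/ at 5 rightward: 6 /p/ transparent; 7 /e/ → [+round]; 8 /i/ → [+round]; bound reached.
From /u/ at 10 rightward: 11 /a/ → [+round]; 12 /m/ transparent; 13 /m/ transparent; 14 /w/ transparent; word edge.
Targets with no active source: positions 3 9 stay [-round].
[+round] positions on the surface: 4 5 7 8 10 11.

6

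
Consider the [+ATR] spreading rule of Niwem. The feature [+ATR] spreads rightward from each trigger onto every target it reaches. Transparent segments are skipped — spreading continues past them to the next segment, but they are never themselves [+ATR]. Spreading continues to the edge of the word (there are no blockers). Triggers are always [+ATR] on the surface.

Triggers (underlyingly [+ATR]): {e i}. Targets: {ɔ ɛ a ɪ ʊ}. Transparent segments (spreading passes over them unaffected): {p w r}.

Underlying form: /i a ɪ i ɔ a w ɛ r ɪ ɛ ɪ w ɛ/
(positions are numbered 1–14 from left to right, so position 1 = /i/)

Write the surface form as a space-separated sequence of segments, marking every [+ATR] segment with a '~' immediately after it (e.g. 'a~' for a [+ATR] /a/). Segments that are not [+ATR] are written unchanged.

From /i/ at 1 rightward: 2 /a/ → [+ATR]; 3 /ɪ/ → [+ATR]; 4 /i/ is itself a trigger — this domain ends here.
From /i/ at 4 rightward: 5 /ɔ/ → [+ATR]; 6 /a/ → [+ATR]; 7 /w/ transparent; 8 /ɛ/ → [+ATR]; 9 /r/ transparent; 10 /ɪ/ → [+ATR]; 11 /ɛ/ → [+ATR]; 12 /ɪ/ → [+ATR]; 13 /w/ transparent; 14 /ɛ/ → [+ATR]; word edge.
[+ATR] positions on the surface: 1 2 3 4 5 6 8 10 11 12 14.

i~ a~ ɪ~ i~ ɔ~ a~ w ɛ~ r ɪ~ ɛ~ ɪ~ w ɛ~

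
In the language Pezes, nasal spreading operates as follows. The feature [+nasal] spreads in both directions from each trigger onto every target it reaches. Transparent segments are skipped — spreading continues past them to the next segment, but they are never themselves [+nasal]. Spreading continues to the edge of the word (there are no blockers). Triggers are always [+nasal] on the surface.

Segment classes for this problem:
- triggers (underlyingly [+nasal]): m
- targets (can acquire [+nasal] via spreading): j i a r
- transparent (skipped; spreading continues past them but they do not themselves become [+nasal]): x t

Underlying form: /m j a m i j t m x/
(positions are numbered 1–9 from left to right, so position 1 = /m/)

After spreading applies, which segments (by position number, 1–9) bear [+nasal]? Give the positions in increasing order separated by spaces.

From /m/ at 1 rightward: 2 /j/ → [+nasal]; 3 /a/ → [+nasal]; 4 /m/ is itself a trigger — this domain ends here.
From /m/ at 1 leftward: word edge.
From /m/ at 4 rightward: 5 /i/ → [+nasal]; 6 /j/ → [+nasal]; 7 /t/ transparent; 8 /m/ is itself a trigger — this domain ends here.
From /m/ at 4 leftward: 3 /a/ → [+nasal]; 2 /j/ → [+nasal]; 1 /m/ is itself a trigger — this domain ends here.
From /m/ at 8 rightward: 9 /x/ transparent; word edge.
From /m/ at 8 leftward: 7 /t/ transparent; 6 /j/ → [+nasal]; 5 /i/ → [+nasal]; 4 /m/ is itself a trigger — this domain ends here.

1 2 3 4 5 6 8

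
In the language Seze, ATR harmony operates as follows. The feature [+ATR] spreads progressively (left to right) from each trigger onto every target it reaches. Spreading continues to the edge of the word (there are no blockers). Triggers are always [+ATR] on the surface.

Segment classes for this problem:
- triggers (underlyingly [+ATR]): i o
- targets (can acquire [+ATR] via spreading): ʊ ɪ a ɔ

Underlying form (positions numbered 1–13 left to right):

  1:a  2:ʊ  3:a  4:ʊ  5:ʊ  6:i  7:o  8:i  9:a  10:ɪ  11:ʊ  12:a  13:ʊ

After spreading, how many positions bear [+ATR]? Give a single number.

From /i/ at 6 rightward: 7 /o/ is itself a trigger — this domain ends here.
From /o/ at 7 rightward: 8 /i/ is itself a trigger — this domain ends here.
From /i/ at 8 rightward: 9 /a/ → [+ATR]; 10 /ɪ/ → [+ATR]; 11 /ʊ/ → [+ATR]; 12 /a/ → [+ATR]; 13 /ʊ/ → [+ATR]; word edge.
Targets with no active source: positions 1 2 3 4 5 stay [-ATR].
[+ATR] positions on the surface: 6 7 8 9 10 11 12 13.

8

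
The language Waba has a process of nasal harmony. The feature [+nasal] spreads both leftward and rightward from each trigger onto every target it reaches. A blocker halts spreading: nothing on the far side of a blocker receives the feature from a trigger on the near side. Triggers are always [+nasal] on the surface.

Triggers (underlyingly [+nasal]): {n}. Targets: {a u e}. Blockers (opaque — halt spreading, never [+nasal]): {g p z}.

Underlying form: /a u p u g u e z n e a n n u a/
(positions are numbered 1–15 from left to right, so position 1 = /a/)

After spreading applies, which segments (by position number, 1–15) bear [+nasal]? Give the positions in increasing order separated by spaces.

From /n/ at 9 rightward: 10 /e/ → [+nasal]; 11 /a/ → [+nasal]; 12 /n/ is itself a trigger — this domain ends here.
From /n/ at 9 leftward: 8 /z/ blocks.
From /n/ at 12 rightward: 13 /n/ is itself a trigger — this domain ends here.
From /n/ at 12 leftward: 11 /a/ → [+nasal]; 10 /e/ → [+nasal]; 9 /n/ is itself a trigger — this domain ends here.
From /n/ at 13 rightward: 14 /u/ → [+nasal]; 15 /a/ → [+nasal]; word edge.
From /n/ at 13 leftward: 12 /n/ is itself a trigger — this domain ends here.
Targets with no active source: positions 1 2 4 6 7 stay [-nasal].

9 10 11 12 13 14 15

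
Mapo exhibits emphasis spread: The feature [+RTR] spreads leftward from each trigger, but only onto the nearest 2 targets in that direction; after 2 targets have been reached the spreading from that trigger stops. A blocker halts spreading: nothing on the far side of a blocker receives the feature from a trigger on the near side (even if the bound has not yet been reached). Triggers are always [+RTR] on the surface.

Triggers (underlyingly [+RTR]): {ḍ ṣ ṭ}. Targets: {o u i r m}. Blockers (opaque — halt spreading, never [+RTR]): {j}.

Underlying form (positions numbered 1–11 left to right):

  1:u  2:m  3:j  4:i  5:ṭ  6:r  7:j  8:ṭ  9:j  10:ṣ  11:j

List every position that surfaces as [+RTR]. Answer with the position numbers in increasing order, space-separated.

From /ṭ/ at 5 leftward: 4 /i/ → [+RTR]; 3 /j/ blocks.
From /ṭ/ at 8 leftward: 7 /j/ blocks.
From /ṣ/ at 10 leftward: 9 /j/ blocks.
Targets with no active source: positions 1 2 6 stay [-emphatic].

4 5 8 10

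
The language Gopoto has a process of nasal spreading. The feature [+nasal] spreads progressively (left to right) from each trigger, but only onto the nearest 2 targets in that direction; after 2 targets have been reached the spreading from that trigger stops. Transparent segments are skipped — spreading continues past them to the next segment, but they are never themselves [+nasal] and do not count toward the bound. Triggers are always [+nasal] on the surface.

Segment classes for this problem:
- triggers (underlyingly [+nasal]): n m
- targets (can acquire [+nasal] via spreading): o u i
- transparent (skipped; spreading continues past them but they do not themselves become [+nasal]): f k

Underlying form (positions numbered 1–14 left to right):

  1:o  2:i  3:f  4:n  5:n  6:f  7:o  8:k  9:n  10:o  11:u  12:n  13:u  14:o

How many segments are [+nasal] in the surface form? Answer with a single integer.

From /n/ at 4 rightward: 5 /n/ is itself a trigger — this domain ends here.
From /n/ at 5 rightward: 6 /f/ transparent; 7 /o/ → [+nasal]; 8 /k/ transparent; 9 /n/ is itself a trigger — this domain ends here.
From /n/ at 9 rightward: 10 /o/ → [+nasal]; 11 /u/ → [+nasal]; bound reached.
From /n/ at 12 rightward: 13 /u/ → [+nasal]; 14 /o/ → [+nasal]; bound reached.
Targets with no active source: positions 1 2 stay [-nasal].
[+nasal] positions on the surface: 4 5 7 9 10 11 12 13 14.

9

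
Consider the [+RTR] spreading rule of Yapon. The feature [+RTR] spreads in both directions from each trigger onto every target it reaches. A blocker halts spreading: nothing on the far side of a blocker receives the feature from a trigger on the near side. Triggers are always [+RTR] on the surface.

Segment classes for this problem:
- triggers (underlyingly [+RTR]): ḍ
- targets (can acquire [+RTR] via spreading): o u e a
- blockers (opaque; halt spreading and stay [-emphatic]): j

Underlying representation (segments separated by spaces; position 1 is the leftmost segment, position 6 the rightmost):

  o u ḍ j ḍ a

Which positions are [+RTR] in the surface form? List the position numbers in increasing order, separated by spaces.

1 2 3 5 6

From /ḍ/ at 3 rightward: 4 /j/ blocks.
From /ḍ/ at 3 leftward: 2 /u/ → [+RTR]; 1 /o/ → [+RTR]; word edge.
From /ḍ/ at 5 rightward: 6 /a/ → [+RTR]; word edge.
From /ḍ/ at 5 leftward: 4 /j/ blocks.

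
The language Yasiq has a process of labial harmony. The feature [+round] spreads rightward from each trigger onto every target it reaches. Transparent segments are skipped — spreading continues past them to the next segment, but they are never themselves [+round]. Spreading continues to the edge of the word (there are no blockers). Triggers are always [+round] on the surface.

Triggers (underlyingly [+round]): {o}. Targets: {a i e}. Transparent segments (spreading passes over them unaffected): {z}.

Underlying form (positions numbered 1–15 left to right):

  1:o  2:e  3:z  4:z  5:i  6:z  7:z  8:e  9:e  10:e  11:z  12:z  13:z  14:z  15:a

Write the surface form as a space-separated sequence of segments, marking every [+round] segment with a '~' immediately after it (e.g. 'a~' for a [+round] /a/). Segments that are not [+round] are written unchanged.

o~ e~ z z i~ z z e~ e~ e~ z z z z a~

From /o/ at 1 rightward: 2 /e/ → [+round]; 3 /z/ transparent; 4 /z/ transparent; 5 /i/ → [+round]; 6 /z/ transparent; 7 /z/ transparent; 8 /e/ → [+round]; 9 /e/ → [+round]; 10 /e/ → [+round]; 11 /z/ transparent; 12 /z/ transparent; 13 /z/ transparent; 14 /z/ transparent; 15 /a/ → [+round]; word edge.
[+round] positions on the surface: 1 2 5 8 9 10 15.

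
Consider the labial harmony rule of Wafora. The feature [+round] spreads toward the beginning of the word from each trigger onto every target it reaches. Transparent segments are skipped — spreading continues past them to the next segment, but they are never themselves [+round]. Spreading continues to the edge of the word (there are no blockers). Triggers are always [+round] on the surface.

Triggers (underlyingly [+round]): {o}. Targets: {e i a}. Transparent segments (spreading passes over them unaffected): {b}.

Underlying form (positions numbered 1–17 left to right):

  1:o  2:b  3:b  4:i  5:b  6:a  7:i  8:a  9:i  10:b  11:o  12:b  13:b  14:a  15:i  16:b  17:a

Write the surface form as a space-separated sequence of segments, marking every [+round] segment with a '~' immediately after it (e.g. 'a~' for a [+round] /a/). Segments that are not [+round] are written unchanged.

From /o/ at 1 leftward: word edge.
From /o/ at 11 leftward: 10 /b/ transparent; 9 /i/ → [+round]; 8 /a/ → [+round]; 7 /i/ → [+round]; 6 /a/ → [+round]; 5 /b/ transparent; 4 /i/ → [+round]; 3 /b/ transparent; 2 /b/ transparent; 1 /o/ is itself a trigger — this domain ends here.
Targets with no active source: positions 14 15 17 stay [-round].
[+round] positions on the surface: 1 4 6 7 8 9 11.

o~ b b i~ b a~ i~ a~ i~ b o~ b b a i b a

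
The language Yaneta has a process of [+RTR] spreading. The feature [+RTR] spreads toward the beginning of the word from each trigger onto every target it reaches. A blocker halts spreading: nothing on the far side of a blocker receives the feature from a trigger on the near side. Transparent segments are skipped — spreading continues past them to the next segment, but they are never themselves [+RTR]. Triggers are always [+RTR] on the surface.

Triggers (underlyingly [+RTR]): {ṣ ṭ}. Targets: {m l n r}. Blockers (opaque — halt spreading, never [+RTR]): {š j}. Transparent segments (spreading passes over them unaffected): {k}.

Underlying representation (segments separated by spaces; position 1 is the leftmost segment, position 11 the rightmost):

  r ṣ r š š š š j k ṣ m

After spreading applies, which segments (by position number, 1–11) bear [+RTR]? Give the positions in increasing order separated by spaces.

From /ṣ/ at 2 leftward: 1 /r/ → [+RTR]; word edge.
From /ṣ/ at 10 leftward: 9 /k/ transparent; 8 /j/ blocks.
Targets with no active source: positions 3 11 stay [-emphatic].

1 2 10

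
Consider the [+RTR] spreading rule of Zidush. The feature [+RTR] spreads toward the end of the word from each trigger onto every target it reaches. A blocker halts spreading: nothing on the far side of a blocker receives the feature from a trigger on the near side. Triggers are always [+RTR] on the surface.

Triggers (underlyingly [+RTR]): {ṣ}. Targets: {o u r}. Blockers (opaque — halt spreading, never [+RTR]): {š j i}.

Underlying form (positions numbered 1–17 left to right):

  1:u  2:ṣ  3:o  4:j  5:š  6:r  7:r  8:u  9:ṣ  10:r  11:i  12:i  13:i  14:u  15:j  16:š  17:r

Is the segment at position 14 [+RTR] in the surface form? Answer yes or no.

From /ṣ/ at 2 rightward: 3 /o/ → [+RTR]; 4 /j/ blocks.
From /ṣ/ at 9 rightward: 10 /r/ → [+RTR]; 11 /i/ blocks.
Targets with no active source: positions 1 6 7 8 14 17 stay [-emphatic].
[+RTR] positions on the surface: 2 3 9 10.

no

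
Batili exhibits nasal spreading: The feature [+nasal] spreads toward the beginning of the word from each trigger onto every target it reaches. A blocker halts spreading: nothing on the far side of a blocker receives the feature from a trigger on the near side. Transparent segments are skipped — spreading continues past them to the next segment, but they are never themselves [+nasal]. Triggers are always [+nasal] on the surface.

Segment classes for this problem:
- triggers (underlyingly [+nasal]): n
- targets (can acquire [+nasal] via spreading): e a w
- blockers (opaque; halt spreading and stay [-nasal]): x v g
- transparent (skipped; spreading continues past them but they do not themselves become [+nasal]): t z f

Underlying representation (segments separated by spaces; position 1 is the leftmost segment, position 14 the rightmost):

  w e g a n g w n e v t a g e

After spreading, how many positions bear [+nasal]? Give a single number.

4

From /n/ at 5 leftward: 4 /a/ → [+nasal]; 3 /g/ blocks.
From /n/ at 8 leftward: 7 /w/ → [+nasal]; 6 /g/ blocks.
Targets with no active source: positions 1 2 9 12 14 stay [-nasal].
[+nasal] positions on the surface: 4 5 7 8.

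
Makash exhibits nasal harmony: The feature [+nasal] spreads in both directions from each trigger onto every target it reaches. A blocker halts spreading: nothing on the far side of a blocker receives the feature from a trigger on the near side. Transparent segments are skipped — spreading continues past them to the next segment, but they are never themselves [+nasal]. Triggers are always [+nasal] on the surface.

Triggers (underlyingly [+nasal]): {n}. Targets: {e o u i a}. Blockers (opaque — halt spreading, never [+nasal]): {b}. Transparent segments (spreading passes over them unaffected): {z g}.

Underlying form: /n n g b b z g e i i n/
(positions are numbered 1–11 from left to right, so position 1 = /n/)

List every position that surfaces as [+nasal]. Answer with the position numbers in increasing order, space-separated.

1 2 8 9 10 11

From /n/ at 1 rightward: 2 /n/ is itself a trigger — this domain ends here.
From /n/ at 1 leftward: word edge.
From /n/ at 2 rightward: 3 /g/ transparent; 4 /b/ blocks.
From /n/ at 2 leftward: 1 /n/ is itself a trigger — this domain ends here.
From /n/ at 11 rightward: word edge.
From /n/ at 11 leftward: 10 /i/ → [+nasal]; 9 /i/ → [+nasal]; 8 /e/ → [+nasal]; 7 /g/ transparent; 6 /z/ transparent; 5 /b/ blocks.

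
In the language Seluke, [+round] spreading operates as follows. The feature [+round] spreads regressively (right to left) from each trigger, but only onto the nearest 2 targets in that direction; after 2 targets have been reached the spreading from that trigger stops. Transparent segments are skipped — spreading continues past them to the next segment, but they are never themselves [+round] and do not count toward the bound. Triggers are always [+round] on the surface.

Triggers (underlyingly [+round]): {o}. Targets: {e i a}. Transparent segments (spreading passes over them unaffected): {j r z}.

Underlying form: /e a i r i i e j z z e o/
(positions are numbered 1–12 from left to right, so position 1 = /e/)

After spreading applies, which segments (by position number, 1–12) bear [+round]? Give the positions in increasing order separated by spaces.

7 11 12

From /o/ at 12 leftward: 11 /e/ → [+round]; 10 /z/ transparent; 9 /z/ transparent; 8 /j/ transparent; 7 /e/ → [+round]; bound reached.
Targets with no active source: positions 1 2 3 5 6 stay [-round].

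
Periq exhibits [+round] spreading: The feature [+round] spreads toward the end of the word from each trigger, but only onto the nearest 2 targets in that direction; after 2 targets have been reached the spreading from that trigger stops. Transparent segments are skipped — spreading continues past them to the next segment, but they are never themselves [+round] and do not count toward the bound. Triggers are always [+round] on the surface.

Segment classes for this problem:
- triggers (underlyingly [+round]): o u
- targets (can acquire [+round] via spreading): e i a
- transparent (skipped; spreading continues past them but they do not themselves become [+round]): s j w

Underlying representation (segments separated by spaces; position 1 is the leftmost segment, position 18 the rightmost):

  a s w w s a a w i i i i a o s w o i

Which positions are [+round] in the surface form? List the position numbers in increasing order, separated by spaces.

14 17 18

From /o/ at 14 rightward: 15 /s/ transparent; 16 /w/ transparent; 17 /o/ is itself a trigger — this domain ends here.
From /o/ at 17 rightward: 18 /i/ → [+round]; word edge.
Targets with no active source: positions 1 6 7 9 10 11 12 13 stay [-round].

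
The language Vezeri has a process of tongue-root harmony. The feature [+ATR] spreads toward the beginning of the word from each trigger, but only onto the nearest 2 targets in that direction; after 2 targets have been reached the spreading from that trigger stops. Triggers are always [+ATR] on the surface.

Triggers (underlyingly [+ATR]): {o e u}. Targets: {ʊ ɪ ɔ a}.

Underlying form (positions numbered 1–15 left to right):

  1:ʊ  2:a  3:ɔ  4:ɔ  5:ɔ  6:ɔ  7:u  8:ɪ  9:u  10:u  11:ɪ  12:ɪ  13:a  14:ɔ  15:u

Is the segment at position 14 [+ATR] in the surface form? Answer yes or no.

From /u/ at 7 leftward: 6 /ɔ/ → [+ATR]; 5 /ɔ/ → [+ATR]; bound reached.
From /u/ at 9 leftward: 8 /ɪ/ → [+ATR]; 7 /u/ is itself a trigger — this domain ends here.
From /u/ at 10 leftward: 9 /u/ is itself a trigger — this domain ends here.
From /u/ at 15 leftward: 14 /ɔ/ → [+ATR]; 13 /a/ → [+ATR]; bound reached.
Targets with no active source: positions 1 2 3 4 11 12 stay [-ATR].
[+ATR] positions on the surface: 5 6 7 8 9 10 13 14 15.

yes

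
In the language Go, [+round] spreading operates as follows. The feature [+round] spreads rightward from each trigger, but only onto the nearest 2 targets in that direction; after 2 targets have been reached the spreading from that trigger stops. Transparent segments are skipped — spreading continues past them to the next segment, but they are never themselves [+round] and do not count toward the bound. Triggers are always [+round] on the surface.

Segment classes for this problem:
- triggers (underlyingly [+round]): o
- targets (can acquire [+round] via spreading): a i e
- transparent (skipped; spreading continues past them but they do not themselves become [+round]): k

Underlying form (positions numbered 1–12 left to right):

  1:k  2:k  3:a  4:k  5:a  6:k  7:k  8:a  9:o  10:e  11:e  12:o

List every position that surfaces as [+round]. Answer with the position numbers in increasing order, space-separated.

9 10 11 12

From /o/ at 9 rightward: 10 /e/ → [+round]; 11 /e/ → [+round]; bound reached.
From /o/ at 12 rightward: word edge.
Targets with no active source: positions 3 5 8 stay [-round].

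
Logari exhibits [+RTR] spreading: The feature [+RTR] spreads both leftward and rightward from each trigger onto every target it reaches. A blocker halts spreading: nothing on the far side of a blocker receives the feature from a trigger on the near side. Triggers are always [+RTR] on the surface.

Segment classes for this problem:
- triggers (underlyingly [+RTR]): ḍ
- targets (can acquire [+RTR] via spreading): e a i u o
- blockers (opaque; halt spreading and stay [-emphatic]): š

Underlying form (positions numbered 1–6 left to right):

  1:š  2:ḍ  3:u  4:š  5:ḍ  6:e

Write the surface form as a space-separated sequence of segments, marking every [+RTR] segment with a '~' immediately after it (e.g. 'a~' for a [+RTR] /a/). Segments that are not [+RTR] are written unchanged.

From /ḍ/ at 2 rightward: 3 /u/ → [+RTR]; 4 /š/ blocks.
From /ḍ/ at 2 leftward: 1 /š/ blocks.
From /ḍ/ at 5 rightward: 6 /e/ → [+RTR]; word edge.
From /ḍ/ at 5 leftward: 4 /š/ blocks.
[+RTR] positions on the surface: 2 3 5 6.

š ḍ~ u~ š ḍ~ e~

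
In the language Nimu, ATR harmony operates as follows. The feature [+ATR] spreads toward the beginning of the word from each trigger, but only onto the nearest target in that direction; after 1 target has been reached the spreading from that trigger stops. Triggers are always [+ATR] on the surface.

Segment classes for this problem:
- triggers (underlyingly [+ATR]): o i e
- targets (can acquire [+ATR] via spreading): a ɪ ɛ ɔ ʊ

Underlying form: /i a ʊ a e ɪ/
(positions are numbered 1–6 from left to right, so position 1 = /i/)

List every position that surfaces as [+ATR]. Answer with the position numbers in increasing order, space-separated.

1 4 5

From /i/ at 1 leftward: word edge.
From /e/ at 5 leftward: 4 /a/ → [+ATR]; bound reached.
Targets with no active source: positions 2 3 6 stay [-ATR].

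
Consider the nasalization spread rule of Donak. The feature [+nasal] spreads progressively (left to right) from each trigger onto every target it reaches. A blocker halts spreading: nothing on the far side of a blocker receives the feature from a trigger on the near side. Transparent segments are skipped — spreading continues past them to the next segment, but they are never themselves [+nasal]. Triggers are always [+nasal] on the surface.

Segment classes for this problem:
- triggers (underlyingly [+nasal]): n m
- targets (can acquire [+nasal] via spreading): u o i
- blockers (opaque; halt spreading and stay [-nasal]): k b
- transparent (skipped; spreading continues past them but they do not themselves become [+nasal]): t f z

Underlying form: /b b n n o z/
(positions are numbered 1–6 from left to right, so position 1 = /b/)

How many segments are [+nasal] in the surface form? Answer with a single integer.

3

From /n/ at 3 rightward: 4 /n/ is itself a trigger — this domain ends here.
From /n/ at 4 rightward: 5 /o/ → [+nasal]; 6 /z/ transparent; word edge.
[+nasal] positions on the surface: 3 4 5.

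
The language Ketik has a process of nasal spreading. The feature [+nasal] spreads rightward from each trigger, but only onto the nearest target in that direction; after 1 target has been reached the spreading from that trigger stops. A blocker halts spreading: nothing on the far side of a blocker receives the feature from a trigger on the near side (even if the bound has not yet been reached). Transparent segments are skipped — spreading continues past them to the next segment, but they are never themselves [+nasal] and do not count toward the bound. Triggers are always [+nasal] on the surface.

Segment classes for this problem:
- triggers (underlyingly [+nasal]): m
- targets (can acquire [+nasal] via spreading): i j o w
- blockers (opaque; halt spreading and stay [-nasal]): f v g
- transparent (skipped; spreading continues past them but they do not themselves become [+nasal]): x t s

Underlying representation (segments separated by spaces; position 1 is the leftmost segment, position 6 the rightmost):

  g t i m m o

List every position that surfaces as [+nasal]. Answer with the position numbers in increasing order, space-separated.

From /m/ at 4 rightward: 5 /m/ is itself a trigger — this domain ends here.
From /m/ at 5 rightward: 6 /o/ → [+nasal]; bound reached.
Target with no active source: position 3 stays [-nasal].

4 5 6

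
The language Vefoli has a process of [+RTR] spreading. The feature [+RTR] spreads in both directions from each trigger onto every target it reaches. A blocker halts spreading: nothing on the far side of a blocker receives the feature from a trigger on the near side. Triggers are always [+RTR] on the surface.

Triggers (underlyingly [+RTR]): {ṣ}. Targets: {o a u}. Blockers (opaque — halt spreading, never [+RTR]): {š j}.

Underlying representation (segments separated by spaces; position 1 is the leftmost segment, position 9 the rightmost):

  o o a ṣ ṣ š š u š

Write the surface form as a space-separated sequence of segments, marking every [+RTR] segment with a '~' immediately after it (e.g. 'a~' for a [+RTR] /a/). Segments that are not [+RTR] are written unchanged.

From /ṣ/ at 4 rightward: 5 /ṣ/ is itself a trigger — this domain ends here.
From /ṣ/ at 4 leftward: 3 /a/ → [+RTR]; 2 /o/ → [+RTR]; 1 /o/ → [+RTR]; word edge.
From /ṣ/ at 5 rightward: 6 /š/ blocks.
From /ṣ/ at 5 leftward: 4 /ṣ/ is itself a trigger — this domain ends here.
Target with no active source: position 8 stays [-emphatic].
[+RTR] positions on the surface: 1 2 3 4 5.

o~ o~ a~ ṣ~ ṣ~ š š u š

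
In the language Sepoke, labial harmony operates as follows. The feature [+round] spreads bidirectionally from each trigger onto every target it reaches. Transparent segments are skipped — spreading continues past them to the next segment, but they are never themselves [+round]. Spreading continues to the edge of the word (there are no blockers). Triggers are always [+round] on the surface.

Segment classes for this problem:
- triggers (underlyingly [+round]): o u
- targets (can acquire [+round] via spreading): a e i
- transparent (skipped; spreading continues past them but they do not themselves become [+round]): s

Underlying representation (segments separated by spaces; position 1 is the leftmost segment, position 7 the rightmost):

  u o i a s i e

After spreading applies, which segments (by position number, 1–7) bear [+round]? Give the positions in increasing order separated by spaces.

From /u/ at 1 rightward: 2 /o/ is itself a trigger — this domain ends here.
From /u/ at 1 leftward: word edge.
From /o/ at 2 rightward: 3 /i/ → [+round]; 4 /a/ → [+round]; 5 /s/ transparent; 6 /i/ → [+round]; 7 /e/ → [+round]; word edge.
From /o/ at 2 leftward: 1 /u/ is itself a trigger — this domain ends here.

1 2 3 4 6 7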